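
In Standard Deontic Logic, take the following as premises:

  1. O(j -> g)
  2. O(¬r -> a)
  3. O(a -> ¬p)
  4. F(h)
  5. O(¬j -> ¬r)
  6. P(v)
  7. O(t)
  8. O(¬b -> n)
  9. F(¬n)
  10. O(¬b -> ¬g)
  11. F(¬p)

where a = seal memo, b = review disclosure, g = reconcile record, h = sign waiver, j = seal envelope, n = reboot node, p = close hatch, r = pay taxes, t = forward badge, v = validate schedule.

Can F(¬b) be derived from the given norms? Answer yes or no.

Premise 11, F(¬p), is equivalent to O(p).
The contrapositive of premise 3 (O(a -> ¬p)) is O(p -> ¬a), and O(p) is already established, so O(¬a).
The contrapositive of premise 2 (O(¬r -> a)) is O(¬a -> r), and O(¬a) is already established, so O(r).
Premise 5, O(¬j -> ¬r), contraposes to O(r -> j); with O(r) we get O(j).
With premise 1, O(j -> g), the K-axiom yields O(g).
Premise 10 is O(¬b -> ¬g); contrapositively O(g -> b). Since O(g) holds, K gives O(b).
Premises 4, 6, 7, 8, 9 do not contribute to this derivation.
So O(b) holds, i.e. F(¬b). The claim follows.

Yes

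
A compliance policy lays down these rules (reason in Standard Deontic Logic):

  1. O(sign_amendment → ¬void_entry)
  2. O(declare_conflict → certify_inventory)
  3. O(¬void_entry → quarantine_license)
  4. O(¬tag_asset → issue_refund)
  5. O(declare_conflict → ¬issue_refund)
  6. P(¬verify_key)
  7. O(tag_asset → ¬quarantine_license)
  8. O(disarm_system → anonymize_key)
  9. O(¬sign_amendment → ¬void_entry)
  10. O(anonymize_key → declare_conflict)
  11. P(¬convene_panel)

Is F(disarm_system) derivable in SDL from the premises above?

Yes

Premises 1 and 9 are O(sign_amendment → ¬void_entry) and O(¬sign_amendment → ¬void_entry); every ideal world satisfies sign_amendment or ¬sign_amendment, so in either case ¬void_entry holds — hence O(¬void_entry).
Premise 3 is O(¬void_entry → quarantine_license); since O(¬void_entry), deontic closure gives O(quarantine_license).
Premise 7, O(tag_asset → ¬quarantine_license), contraposes to O(quarantine_license → ¬tag_asset); with O(quarantine_license) we get O(¬tag_asset).
Premise 4 is O(¬tag_asset → issue_refund); since O(¬tag_asset), deontic closure gives O(issue_refund).
Premise 5, O(declare_conflict → ¬issue_refund), contraposes to O(issue_refund → ¬declare_conflict); with O(issue_refund) we get O(¬declare_conflict).
The contrapositive of premise 10 (O(anonymize_key → declare_conflict)) is O(¬declare_conflict → ¬anonymize_key), and O(¬declare_conflict) is already established, so O(¬anonymize_key).
Premise 8, O(disarm_system → anonymize_key), contraposes to O(¬anonymize_key → ¬disarm_system); with O(¬anonymize_key) we get O(¬disarm_system).
Premises 2, 6, 11 do not contribute to this derivation.
So O(¬disarm_system) holds, i.e. F(disarm_system). The claim follows.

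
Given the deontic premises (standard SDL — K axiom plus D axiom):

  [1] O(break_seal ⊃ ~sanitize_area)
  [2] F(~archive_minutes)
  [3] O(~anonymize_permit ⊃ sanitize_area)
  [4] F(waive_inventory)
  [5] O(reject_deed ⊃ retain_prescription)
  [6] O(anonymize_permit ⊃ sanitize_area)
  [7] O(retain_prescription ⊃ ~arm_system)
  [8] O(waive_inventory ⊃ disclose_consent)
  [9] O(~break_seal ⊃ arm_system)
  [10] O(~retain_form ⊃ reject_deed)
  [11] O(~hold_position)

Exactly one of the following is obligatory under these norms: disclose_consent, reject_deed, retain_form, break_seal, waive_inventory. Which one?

By case analysis on anonymize_permit: premise 6 gives O(anonymize_permit ⊃ sanitize_area) and premise 3 gives O(~anonymize_permit ⊃ sanitize_area), so O(sanitize_area) either way.
Premise 1 is O(break_seal ⊃ ~sanitize_area); contrapositively O(sanitize_area ⊃ ~break_seal). Since O(sanitize_area) holds, K gives O(~break_seal).
With premise 9, O(~break_seal ⊃ arm_system), the K-axiom yields O(arm_system).
Premise 7, O(retain_prescription ⊃ ~arm_system), contraposes to O(arm_system ⊃ ~retain_prescription); with O(arm_system) we get O(~retain_prescription).
Premise 5, O(reject_deed ⊃ retain_prescription), contraposes to O(~retain_prescription ⊃ ~reject_deed); with O(~retain_prescription) we get O(~reject_deed).
The contrapositive of premise 10 (O(~retain_form ⊃ reject_deed)) is O(~reject_deed ⊃ retain_form), and O(~reject_deed) is already established, so O(retain_form).
So O(retain_form) holds — retain_form is obligatory. None of the other listed options is made obligatory by any chain of premises.

retain_form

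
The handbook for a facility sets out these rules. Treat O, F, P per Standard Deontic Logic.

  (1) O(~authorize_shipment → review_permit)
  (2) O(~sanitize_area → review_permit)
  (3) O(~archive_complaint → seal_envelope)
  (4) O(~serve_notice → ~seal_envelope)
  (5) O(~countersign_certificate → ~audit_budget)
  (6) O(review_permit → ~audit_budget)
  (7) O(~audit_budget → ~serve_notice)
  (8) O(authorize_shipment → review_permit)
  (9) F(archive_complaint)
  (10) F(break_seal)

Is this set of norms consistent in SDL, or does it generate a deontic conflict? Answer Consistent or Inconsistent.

By case analysis on ~authorize_shipment: premise 1 gives O(~authorize_shipment → review_permit) and premise 8 gives O(authorize_shipment → review_permit), so O(review_permit) either way.
Premise 6 is O(review_permit → ~audit_budget); since O(review_permit), deontic closure gives O(~audit_budget).
From O(~audit_budget) and premise 7, O(~audit_budget → ~serve_notice), we obtain O(~serve_notice).
From O(~serve_notice) and premise 4, O(~serve_notice → ~seal_envelope), we obtain O(~seal_envelope).
Premise 3 is O(~archive_complaint → seal_envelope); contrapositively O(~seal_envelope → archive_complaint). Since O(~seal_envelope) holds, K gives O(archive_complaint).
However, F(archive_complaint) at premise 9 amounts to O(~archive_complaint).
We now have both O(archive_complaint) and O(~archive_complaint) — archive_complaint is simultaneously obligatory and forbidden, violating the D-axiom.

Inconsistent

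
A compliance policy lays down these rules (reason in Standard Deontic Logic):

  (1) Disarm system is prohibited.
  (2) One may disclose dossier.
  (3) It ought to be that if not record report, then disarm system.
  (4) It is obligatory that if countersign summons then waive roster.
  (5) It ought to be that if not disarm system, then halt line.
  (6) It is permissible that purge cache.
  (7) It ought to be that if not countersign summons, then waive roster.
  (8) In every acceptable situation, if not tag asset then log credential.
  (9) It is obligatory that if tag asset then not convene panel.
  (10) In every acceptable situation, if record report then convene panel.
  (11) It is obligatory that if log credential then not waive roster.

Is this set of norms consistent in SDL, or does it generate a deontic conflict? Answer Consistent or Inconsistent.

Premises 7 and 4 cover both cases: O(¬countersign_summons → waive_roster) and O(countersign_summons → waive_roster). Since ¬countersign_summons ∨ countersign_summons is a tautology, O(waive_roster) follows.
Premise 11, O(log_credential → ¬waive_roster), contraposes to O(waive_roster → ¬log_credential); with O(waive_roster) we get O(¬log_credential).
Premise 8 is O(¬tag_asset → log_credential); contrapositively O(¬log_credential → tag_asset). Since O(¬log_credential) holds, K gives O(tag_asset).
With premise 9, O(tag_asset → ¬convene_panel), the K-axiom yields O(¬convene_panel).
Premise 10 is O(record_report → convene_panel); contrapositively O(¬convene_panel → ¬record_report). Since O(¬convene_panel) holds, K gives O(¬record_report).
Premise 3 is O(¬record_report → disarm_system); since O(¬record_report), deontic closure gives O(disarm_system).
Yet premise 1 is F(disarm_system), i.e. O(¬disarm_system).
We now have both O(disarm_system) and O(¬disarm_system) — disarm_system is simultaneously obligatory and forbidden, violating the D-axiom.

Inconsistent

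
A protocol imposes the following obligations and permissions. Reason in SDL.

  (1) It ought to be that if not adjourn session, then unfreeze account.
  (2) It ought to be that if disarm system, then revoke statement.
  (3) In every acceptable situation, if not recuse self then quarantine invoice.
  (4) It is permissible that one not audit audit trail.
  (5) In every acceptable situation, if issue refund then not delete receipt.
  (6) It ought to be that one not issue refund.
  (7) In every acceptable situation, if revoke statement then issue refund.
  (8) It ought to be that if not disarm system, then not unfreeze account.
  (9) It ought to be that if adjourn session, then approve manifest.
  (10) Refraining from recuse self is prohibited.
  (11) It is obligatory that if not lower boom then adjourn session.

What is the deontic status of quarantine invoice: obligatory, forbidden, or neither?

Neither

Premise 3 is O(¬recuse_self → quarantine_invoice), but O(¬recuse_self) is not derivable from the premises, so it does not yield O(quarantine_invoice).
No premise or chain of K-axiom applications forces O(quarantine_invoice), and none forces O(¬quarantine_invoice). So quarantine_invoice is neither obligatory nor forbidden under these norms.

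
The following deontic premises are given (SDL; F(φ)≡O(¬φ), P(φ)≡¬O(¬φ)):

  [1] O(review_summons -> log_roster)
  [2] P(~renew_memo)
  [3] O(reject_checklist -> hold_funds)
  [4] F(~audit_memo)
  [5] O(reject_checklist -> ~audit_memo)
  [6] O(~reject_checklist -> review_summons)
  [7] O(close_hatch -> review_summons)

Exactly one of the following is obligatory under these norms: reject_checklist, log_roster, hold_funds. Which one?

F(~audit_memo) at premise 4 means O(audit_memo).
The contrapositive of premise 5 (O(reject_checklist -> ~audit_memo)) is O(audit_memo -> ~reject_checklist), and O(audit_memo) is already established, so O(~reject_checklist).
With premise 6, O(~reject_checklist -> review_summons), the K-axiom yields O(review_summons).
Applying K to premise 1 (O(review_summons -> log_roster)) and O(review_summons) yields O(log_roster).
So O(log_roster) holds — log_roster is obligatory. None of the other listed options is made obligatory by any chain of premises.

log_roster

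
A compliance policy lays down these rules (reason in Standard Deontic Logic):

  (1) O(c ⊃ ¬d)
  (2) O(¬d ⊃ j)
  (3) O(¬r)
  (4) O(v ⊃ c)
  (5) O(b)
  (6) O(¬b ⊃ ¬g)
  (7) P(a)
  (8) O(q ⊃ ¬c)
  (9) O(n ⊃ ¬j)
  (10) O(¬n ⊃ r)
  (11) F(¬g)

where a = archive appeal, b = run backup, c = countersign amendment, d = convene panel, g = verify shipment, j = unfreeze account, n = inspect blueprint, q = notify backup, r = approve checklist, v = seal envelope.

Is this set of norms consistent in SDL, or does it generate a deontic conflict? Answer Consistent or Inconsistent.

Consistent

Premise 6 is O(¬b ⊃ ¬g), but O(¬b) is not derivable from the premises, so it does not yield O(¬g).
So O(¬g) is not derivable, and the apparent clash with O(g) does not arise.
A world satisfying every obligation exists (e.g. a=false, b=true, c=false, d=true, g=true, j=false, n=true, q=false, r=false, v=false); no atom is both obligatory and forbidden, so the set is consistent.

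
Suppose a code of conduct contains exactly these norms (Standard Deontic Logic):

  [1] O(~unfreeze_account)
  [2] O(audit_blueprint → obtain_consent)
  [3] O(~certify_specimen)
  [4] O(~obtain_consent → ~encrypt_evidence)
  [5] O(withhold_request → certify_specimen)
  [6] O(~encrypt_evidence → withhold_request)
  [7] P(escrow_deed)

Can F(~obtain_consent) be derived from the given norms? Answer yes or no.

Premise 3 states O(~certify_specimen) outright.
The contrapositive of premise 5 (O(withhold_request → certify_specimen)) is O(~certify_specimen → ~withhold_request), and O(~certify_specimen) is already established, so O(~withhold_request).
Premise 6 is O(~encrypt_evidence → withhold_request); contrapositively O(~withhold_request → encrypt_evidence). Since O(~withhold_request) holds, K gives O(encrypt_evidence).
Premise 4, O(~obtain_consent → ~encrypt_evidence), contraposes to O(encrypt_evidence → obtain_consent); with O(encrypt_evidence) we get O(obtain_consent).
Premises 1, 2, 7 do not contribute to this derivation.
So O(obtain_consent) holds, i.e. F(~obtain_consent). The claim follows.

Yes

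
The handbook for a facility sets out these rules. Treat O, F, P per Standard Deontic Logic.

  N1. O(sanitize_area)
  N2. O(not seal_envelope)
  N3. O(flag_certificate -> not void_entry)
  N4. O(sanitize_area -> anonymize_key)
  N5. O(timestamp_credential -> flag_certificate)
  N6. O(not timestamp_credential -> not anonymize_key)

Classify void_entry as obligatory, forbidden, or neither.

Forbidden

From premise 1 we have O(sanitize_area).
From O(sanitize_area) and premise 4, O(sanitize_area -> anonymize_key), we obtain O(anonymize_key).
Premise 6 is O(not timestamp_credential -> not anonymize_key); contrapositively O(anonymize_key -> timestamp_credential). Since O(anonymize_key) holds, K gives O(timestamp_credential).
From O(timestamp_credential) and premise 5, O(timestamp_credential -> flag_certificate), we obtain O(flag_certificate).
With premise 3, O(flag_certificate -> not void_entry), the K-axiom yields O(not void_entry).
Premise 2 does not contribute to this derivation.
Thus O(not void_entry), which is F(void_entry): void_entry is forbidden.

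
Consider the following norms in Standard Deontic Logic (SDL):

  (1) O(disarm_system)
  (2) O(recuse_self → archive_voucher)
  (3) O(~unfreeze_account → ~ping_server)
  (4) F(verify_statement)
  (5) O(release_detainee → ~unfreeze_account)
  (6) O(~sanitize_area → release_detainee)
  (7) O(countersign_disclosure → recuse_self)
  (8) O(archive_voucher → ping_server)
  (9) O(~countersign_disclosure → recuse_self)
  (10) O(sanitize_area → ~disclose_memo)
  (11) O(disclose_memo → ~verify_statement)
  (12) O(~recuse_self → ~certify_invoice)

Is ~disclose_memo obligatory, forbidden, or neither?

Obligatory

Premises 7 and 9 cover both cases: O(countersign_disclosure → recuse_self) and O(~countersign_disclosure → recuse_self). Since countersign_disclosure ∨ ~countersign_disclosure is a tautology, O(recuse_self) follows.
Premise 2 is O(recuse_self → archive_voucher); since O(recuse_self), deontic closure gives O(archive_voucher).
With premise 8, O(archive_voucher → ping_server), the K-axiom yields O(ping_server).
Premise 3, O(~unfreeze_account → ~ping_server), contraposes to O(ping_server → unfreeze_account); with O(ping_server) we get O(unfreeze_account).
Premise 5 is O(release_detainee → ~unfreeze_account); contrapositively O(unfreeze_account → ~release_detainee). Since O(unfreeze_account) holds, K gives O(~release_detainee).
The contrapositive of premise 6 (O(~sanitize_area → release_detainee)) is O(~release_detainee → sanitize_area), and O(~release_detainee) is already established, so O(sanitize_area).
Applying K to premise 10 (O(sanitize_area → ~disclose_memo)) and O(sanitize_area) yields O(~disclose_memo).
Premises 1, 4, 11, 12 do not contribute to this derivation.
Hence ~disclose_memo is obligatory.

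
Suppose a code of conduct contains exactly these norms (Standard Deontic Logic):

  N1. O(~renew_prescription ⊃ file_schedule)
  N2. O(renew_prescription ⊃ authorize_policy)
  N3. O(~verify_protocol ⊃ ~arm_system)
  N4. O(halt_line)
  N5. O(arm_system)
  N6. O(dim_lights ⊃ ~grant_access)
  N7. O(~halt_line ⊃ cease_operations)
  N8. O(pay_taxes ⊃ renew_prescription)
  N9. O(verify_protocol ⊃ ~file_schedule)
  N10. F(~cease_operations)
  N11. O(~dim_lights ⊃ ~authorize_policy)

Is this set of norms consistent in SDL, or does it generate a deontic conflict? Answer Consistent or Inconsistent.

Premise 7 is O(~halt_line ⊃ cease_operations); even if O(cease_operations) held, inferring O(~halt_line) would be affirming the consequent — invalid.
So O(~halt_line) is not derivable, and the apparent clash with O(halt_line) does not arise.
A world satisfying every obligation exists (e.g. arm_system=true, authorize_policy=true, cease_operations=true, dim_lights=true, file_schedule=false, grant_access=false, halt_line=true, pay_taxes=false, renew_prescription=true, verify_protocol=true); no atom is both obligatory and forbidden, so the set is consistent.

Consistent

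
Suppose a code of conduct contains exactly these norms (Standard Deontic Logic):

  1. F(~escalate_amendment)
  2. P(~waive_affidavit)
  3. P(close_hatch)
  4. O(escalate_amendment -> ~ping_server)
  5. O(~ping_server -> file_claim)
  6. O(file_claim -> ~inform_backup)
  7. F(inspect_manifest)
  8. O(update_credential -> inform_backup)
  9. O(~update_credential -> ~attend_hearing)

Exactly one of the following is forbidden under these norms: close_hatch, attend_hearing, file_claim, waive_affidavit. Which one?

attend_hearing

F(~escalate_amendment) at premise 1 means O(escalate_amendment).
Premise 4 is O(escalate_amendment -> ~ping_server); since O(escalate_amendment), deontic closure gives O(~ping_server).
Premise 5 is O(~ping_server -> file_claim); since O(~ping_server), deontic closure gives O(file_claim).
With premise 6, O(file_claim -> ~inform_backup), the K-axiom yields O(~inform_backup).
Premise 8 is O(update_credential -> inform_backup); contrapositively O(~inform_backup -> ~update_credential). Since O(~inform_backup) holds, K gives O(~update_credential).
Applying K to premise 9 (O(~update_credential -> ~attend_hearing)) and O(~update_credential) yields O(~attend_hearing).
So O(~attend_hearing) holds, i.e. attend_hearing is forbidden. None of the other listed options is forbidden under the premises.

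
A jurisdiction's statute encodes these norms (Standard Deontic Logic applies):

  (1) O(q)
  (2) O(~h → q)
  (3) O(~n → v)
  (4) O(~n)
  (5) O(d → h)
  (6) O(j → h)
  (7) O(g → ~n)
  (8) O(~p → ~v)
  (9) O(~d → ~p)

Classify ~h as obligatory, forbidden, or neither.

Premise 4 gives O(~n).
From O(~n) and premise 3, O(~n → v), we obtain O(v).
Premise 8 is O(~p → ~v); contrapositively O(v → p). Since O(v) holds, K gives O(p).
The contrapositive of premise 9 (O(~d → ~p)) is O(p → d), and O(p) is already established, so O(d).
Premise 5 is O(d → h); since O(d), deontic closure gives O(h).
Premises 1, 2, 6, 7 do not contribute to this derivation.
Thus O(h), which is F(~h): ~h is forbidden.

Forbidden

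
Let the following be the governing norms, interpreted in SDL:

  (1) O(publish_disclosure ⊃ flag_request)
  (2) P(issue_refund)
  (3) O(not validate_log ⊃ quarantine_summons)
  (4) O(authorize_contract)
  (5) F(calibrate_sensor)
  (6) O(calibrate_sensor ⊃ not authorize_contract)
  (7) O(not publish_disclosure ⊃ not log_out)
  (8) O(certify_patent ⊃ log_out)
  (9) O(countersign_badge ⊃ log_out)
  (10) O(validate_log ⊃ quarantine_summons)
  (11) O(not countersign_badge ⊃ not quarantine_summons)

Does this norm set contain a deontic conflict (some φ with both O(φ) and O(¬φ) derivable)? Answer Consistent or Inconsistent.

Premise 6 is O(calibrate_sensor ⊃ not authorize_contract), but O(calibrate_sensor) is not derivable from the premises, so it does not yield O(not authorize_contract).
So O(not authorize_contract) is not derivable, and the apparent clash with O(authorize_contract) does not arise.
A world satisfying every obligation exists (e.g. authorize_contract=true, calibrate_sensor=false, certify_patent=false, countersign_badge=true, flag_request=true, issue_refund=false, log_out=true, publish_disclosure=true, quarantine_summons=true, validate_log=false); no atom is both obligatory and forbidden, so the set is consistent.

Consistent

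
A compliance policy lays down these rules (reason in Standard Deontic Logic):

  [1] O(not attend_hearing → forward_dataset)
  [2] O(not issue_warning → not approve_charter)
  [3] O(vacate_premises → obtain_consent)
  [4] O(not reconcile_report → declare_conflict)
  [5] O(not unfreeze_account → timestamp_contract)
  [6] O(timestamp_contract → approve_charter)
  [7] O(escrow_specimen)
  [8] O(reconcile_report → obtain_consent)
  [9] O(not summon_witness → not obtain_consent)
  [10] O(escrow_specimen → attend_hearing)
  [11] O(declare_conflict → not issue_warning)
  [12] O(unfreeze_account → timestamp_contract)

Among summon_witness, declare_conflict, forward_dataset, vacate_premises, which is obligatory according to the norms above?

summon_witness

Premises 12 and 5 are O(unfreeze_account → timestamp_contract) and O(not unfreeze_account → timestamp_contract); every ideal world satisfies unfreeze_account or not unfreeze_account, so in either case timestamp_contract holds — hence O(timestamp_contract).
From O(timestamp_contract) and premise 6, O(timestamp_contract → approve_charter), we obtain O(approve_charter).
The contrapositive of premise 2 (O(not issue_warning → not approve_charter)) is O(approve_charter → issue_warning), and O(approve_charter) is already established, so O(issue_warning).
Premise 11 is O(declare_conflict → not issue_warning); contrapositively O(issue_warning → not declare_conflict). Since O(issue_warning) holds, K gives O(not declare_conflict).
The contrapositive of premise 4 (O(not reconcile_report → declare_conflict)) is O(not declare_conflict → reconcile_report), and O(not declare_conflict) is already established, so O(reconcile_report).
From O(reconcile_report) and premise 8, O(reconcile_report → obtain_consent), we obtain O(obtain_consent).
Premise 9, O(not summon_witness → not obtain_consent), contraposes to O(obtain_consent → summon_witness); with O(obtain_consent) we get O(summon_witness).
So O(summon_witness) holds — summon_witness is obligatory. None of the other listed options is made obligatory by any chain of premises.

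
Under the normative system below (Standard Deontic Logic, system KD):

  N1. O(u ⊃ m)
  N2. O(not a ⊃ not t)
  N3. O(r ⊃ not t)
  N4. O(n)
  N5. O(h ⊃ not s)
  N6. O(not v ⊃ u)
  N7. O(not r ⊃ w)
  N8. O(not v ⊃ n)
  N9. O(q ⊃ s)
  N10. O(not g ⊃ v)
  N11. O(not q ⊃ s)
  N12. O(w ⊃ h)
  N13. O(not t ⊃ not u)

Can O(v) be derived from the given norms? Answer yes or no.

Premises 9 and 11 are O(q ⊃ s) and O(not q ⊃ s); every ideal world satisfies q or not q, so in either case s holds — hence O(s).
Premise 5 is O(h ⊃ not s); contrapositively O(s ⊃ not h). Since O(s) holds, K gives O(not h).
Premise 12, O(w ⊃ h), contraposes to O(not h ⊃ not w); with O(not h) we get O(not w).
Premise 7, O(not r ⊃ w), contraposes to O(not w ⊃ r); with O(not w) we get O(r).
Premise 3 is O(r ⊃ not t); since O(r), deontic closure gives O(not t).
From O(not t) and premise 13, O(not t ⊃ not u), we obtain O(not u).
The contrapositive of premise 6 (O(not v ⊃ u)) is O(not u ⊃ v), and O(not u) is already established, so O(v).
Premises 1, 2, 4, 8, 10 do not contribute to this derivation.
So O(v) follows.

Yes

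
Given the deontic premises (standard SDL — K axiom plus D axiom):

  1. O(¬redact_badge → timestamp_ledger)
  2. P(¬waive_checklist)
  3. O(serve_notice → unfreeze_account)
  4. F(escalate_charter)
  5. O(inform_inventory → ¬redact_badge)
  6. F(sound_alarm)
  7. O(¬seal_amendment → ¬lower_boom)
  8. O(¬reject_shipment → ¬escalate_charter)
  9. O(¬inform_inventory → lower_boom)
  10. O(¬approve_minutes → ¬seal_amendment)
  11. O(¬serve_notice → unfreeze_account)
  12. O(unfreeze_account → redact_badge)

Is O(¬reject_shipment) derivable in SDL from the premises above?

Premise 8 is O(¬reject_shipment → ¬escalate_charter); even if O(¬escalate_charter) held, inferring O(¬reject_shipment) would be affirming the consequent — invalid.
No other premise forces O(¬reject_shipment). An ideal world satisfying every premise can still have ¬reject_shipment false, so O(¬reject_shipment) is not derivable.

No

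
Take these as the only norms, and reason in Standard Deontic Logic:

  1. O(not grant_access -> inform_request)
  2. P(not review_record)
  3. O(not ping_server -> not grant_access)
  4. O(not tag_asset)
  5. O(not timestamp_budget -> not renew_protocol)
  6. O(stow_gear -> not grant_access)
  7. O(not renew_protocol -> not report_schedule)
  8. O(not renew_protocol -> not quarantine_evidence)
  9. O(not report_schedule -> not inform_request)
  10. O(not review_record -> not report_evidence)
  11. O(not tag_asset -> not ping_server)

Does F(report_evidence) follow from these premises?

No

Premise 10 is O(not review_record -> not report_evidence), but O(not review_record) is not derivable from the premises (the permission P(not review_record) asserts only not O(review_record), not O(not review_record)), so it does not yield O(not report_evidence).
No other premise forces O(not report_evidence). An ideal world satisfying every premise can still have report_evidence true, so F(report_evidence) is not derivable.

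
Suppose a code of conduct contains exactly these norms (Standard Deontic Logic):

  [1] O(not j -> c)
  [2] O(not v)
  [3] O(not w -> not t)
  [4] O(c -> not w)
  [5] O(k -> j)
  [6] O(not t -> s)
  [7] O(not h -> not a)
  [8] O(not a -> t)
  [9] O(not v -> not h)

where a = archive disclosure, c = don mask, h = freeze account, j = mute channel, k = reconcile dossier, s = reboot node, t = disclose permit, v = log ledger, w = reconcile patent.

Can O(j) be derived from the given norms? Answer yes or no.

Premise 2 states O(not v) outright.
Premise 9 is O(not v -> not h); since O(not v), deontic closure gives O(not h).
From O(not h) and premise 7, O(not h -> not a), we obtain O(not a).
From O(not a) and premise 8, O(not a -> t), we obtain O(t).
Premise 3, O(not w -> not t), contraposes to O(t -> w); with O(t) we get O(w).
The contrapositive of premise 4 (O(c -> not w)) is O(w -> not c), and O(w) is already established, so O(not c).
The contrapositive of premise 1 (O(not j -> c)) is O(not c -> j), and O(not c) is already established, so O(j).
Premises 5, 6 do not contribute to this derivation.
So O(j) follows.

Yes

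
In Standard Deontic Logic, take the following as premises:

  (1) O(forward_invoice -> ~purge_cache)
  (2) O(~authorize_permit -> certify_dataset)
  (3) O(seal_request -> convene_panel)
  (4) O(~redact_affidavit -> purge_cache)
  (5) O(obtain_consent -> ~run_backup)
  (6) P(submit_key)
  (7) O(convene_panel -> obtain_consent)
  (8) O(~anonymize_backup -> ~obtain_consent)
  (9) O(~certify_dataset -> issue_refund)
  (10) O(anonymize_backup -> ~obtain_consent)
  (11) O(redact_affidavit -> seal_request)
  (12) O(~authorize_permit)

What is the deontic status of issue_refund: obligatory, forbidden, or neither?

Neither

Premise 9 is O(~certify_dataset -> issue_refund), but O(~certify_dataset) is not derivable from the premises, so it does not yield O(issue_refund).
No premise or chain of K-axiom applications forces O(issue_refund), and none forces O(~issue_refund). So issue_refund is neither obligatory nor forbidden under these norms.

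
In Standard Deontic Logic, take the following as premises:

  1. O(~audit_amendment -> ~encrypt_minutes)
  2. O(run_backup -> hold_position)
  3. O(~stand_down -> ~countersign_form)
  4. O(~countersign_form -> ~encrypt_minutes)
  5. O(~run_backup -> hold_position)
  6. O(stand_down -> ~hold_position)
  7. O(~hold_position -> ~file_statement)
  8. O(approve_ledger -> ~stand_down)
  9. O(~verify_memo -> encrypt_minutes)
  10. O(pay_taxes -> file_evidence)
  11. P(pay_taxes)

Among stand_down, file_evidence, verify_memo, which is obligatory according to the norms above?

verify_memo

By case analysis on run_backup: premise 2 gives O(run_backup -> hold_position) and premise 5 gives O(~run_backup -> hold_position), so O(hold_position) either way.
Premise 6, O(stand_down -> ~hold_position), contraposes to O(hold_position -> ~stand_down); with O(hold_position) we get O(~stand_down).
From O(~stand_down) and premise 3, O(~stand_down -> ~countersign_form), we obtain O(~countersign_form).
From O(~countersign_form) and premise 4, O(~countersign_form -> ~encrypt_minutes), we obtain O(~encrypt_minutes).
Premise 9 is O(~verify_memo -> encrypt_minutes); contrapositively O(~encrypt_minutes -> verify_memo). Since O(~encrypt_minutes) holds, K gives O(verify_memo).
So O(verify_memo) holds — verify_memo is obligatory. None of the other listed options is made obligatory by any chain of premises.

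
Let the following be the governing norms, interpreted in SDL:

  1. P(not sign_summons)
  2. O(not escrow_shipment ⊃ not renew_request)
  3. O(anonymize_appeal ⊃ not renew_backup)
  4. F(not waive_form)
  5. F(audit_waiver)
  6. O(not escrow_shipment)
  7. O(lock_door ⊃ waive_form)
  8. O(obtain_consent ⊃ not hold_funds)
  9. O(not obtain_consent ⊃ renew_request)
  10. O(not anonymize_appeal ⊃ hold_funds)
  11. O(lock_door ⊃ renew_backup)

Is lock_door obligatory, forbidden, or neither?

Premise 6 gives O(not escrow_shipment).
Applying K to premise 2 (O(not escrow_shipment ⊃ not renew_request)) and O(not escrow_shipment) yields O(not renew_request).
The contrapositive of premise 9 (O(not obtain_consent ⊃ renew_request)) is O(not renew_request ⊃ obtain_consent), and O(not renew_request) is already established, so O(obtain_consent).
Premise 8 is O(obtain_consent ⊃ not hold_funds); since O(obtain_consent), deontic closure gives O(not hold_funds).
The contrapositive of premise 10 (O(not anonymize_appeal ⊃ hold_funds)) is O(not hold_funds ⊃ anonymize_appeal), and O(not hold_funds) is already established, so O(anonymize_appeal).
From O(anonymize_appeal) and premise 3, O(anonymize_appeal ⊃ not renew_backup), we obtain O(not renew_backup).
Premise 11 is O(lock_door ⊃ renew_backup); contrapositively O(not renew_backup ⊃ not lock_door). Since O(not renew_backup) holds, K gives O(not lock_door).
Premises 1, 4, 5, 7 do not contribute to this derivation.
Thus O(not lock_door), which is F(lock_door): lock_door is forbidden.

Forbidden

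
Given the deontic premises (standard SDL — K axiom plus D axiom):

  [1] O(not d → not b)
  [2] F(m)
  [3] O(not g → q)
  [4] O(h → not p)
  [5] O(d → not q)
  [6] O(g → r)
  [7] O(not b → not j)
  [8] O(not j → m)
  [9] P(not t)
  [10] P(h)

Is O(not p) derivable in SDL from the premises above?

Premise 4 is O(h → not p), but O(h) is not derivable from the premises (the permission P(h) asserts only not O(not h), not O(h)), so it does not yield O(not p).
No other premise forces O(not p). An ideal world satisfying every premise can still have not p false, so O(not p) is not derivable.

No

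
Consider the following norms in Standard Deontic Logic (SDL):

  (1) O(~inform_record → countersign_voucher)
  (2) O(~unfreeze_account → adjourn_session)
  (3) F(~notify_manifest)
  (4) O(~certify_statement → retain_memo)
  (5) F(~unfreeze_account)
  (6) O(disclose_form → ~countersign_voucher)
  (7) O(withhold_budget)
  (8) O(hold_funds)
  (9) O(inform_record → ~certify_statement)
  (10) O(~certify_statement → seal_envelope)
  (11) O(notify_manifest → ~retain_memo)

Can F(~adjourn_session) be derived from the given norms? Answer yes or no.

Premise 2 is O(~unfreeze_account → adjourn_session), but O(~unfreeze_account) is not derivable from the premises, so it does not yield O(adjourn_session).
No other premise forces O(adjourn_session). An ideal world satisfying every premise can still have ~adjourn_session true, so F(~adjourn_session) is not derivable.

No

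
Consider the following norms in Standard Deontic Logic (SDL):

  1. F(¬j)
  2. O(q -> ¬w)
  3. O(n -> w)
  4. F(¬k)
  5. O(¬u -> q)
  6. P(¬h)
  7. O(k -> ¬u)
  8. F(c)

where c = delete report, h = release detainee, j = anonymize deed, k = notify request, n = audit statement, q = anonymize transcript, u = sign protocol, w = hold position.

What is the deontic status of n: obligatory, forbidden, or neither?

Forbidden

Premise 4 is F(¬k), i.e. O(k).
Applying K to premise 7 (O(k -> ¬u)) and O(k) yields O(¬u).
With premise 5, O(¬u -> q), the K-axiom yields O(q).
From O(q) and premise 2, O(q -> ¬w), we obtain O(¬w).
Premise 3, O(n -> w), contraposes to O(¬w -> ¬n); with O(¬w) we get O(¬n).
Premises 1, 6, 8 do not contribute to this derivation.
Thus O(¬n), which is F(n): n is forbidden.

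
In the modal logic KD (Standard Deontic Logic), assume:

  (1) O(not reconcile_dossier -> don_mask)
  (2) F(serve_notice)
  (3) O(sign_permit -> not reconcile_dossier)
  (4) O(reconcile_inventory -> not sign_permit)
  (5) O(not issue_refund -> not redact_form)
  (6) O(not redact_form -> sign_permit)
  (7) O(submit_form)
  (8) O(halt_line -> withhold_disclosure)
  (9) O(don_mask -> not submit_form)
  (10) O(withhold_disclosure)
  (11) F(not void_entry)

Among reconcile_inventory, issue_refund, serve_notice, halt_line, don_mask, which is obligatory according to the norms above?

Premise 7 states O(submit_form) outright.
Premise 9, O(don_mask -> not submit_form), contraposes to O(submit_form -> not don_mask); with O(submit_form) we get O(not don_mask).
Premise 1 is O(not reconcile_dossier -> don_mask); contrapositively O(not don_mask -> reconcile_dossier). Since O(not don_mask) holds, K gives O(reconcile_dossier).
The contrapositive of premise 3 (O(sign_permit -> not reconcile_dossier)) is O(reconcile_dossier -> not sign_permit), and O(reconcile_dossier) is already established, so O(not sign_permit).
Premise 6, O(not redact_form -> sign_permit), contraposes to O(not sign_permit -> redact_form); with O(not sign_permit) we get O(redact_form).
Premise 5 is O(not issue_refund -> not redact_form); contrapositively O(redact_form -> issue_refund). Since O(redact_form) holds, K gives O(issue_refund).
So O(issue_refund) holds — issue_refund is obligatory. None of the other listed options is made obligatory by any chain of premises.

issue_refund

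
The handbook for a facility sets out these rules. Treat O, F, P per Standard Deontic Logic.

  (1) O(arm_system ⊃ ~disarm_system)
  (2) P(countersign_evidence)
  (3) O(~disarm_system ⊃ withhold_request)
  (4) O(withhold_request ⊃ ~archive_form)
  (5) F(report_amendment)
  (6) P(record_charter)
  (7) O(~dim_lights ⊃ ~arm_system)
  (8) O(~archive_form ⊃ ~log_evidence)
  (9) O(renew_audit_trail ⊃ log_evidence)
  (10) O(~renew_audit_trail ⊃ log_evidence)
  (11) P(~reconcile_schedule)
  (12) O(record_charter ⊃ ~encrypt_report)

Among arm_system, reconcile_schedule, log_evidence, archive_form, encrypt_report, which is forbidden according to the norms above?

arm_system

By case analysis on ~renew_audit_trail: premise 10 gives O(~renew_audit_trail ⊃ log_evidence) and premise 9 gives O(renew_audit_trail ⊃ log_evidence), so O(log_evidence) either way.
Premise 8 is O(~archive_form ⊃ ~log_evidence); contrapositively O(log_evidence ⊃ archive_form). Since O(log_evidence) holds, K gives O(archive_form).
Premise 4, O(withhold_request ⊃ ~archive_form), contraposes to O(archive_form ⊃ ~withhold_request); with O(archive_form) we get O(~withhold_request).
Premise 3, O(~disarm_system ⊃ withhold_request), contraposes to O(~withhold_request ⊃ disarm_system); with O(~withhold_request) we get O(disarm_system).
The contrapositive of premise 1 (O(arm_system ⊃ ~disarm_system)) is O(disarm_system ⊃ ~arm_system), and O(disarm_system) is already established, so O(~arm_system).
So O(~arm_system) holds, i.e. arm_system is forbidden. None of the other listed options is forbidden under the premises.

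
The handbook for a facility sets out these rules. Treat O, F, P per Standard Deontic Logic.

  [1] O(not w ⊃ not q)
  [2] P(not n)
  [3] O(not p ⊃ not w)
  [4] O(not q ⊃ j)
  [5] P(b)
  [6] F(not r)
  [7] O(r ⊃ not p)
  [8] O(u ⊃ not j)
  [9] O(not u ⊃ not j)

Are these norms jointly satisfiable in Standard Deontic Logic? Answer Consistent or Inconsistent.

Inconsistent

By case analysis on u: premise 8 gives O(u ⊃ not j) and premise 9 gives O(not u ⊃ not j), so O(not j) either way.
The contrapositive of premise 4 (O(not q ⊃ j)) is O(not j ⊃ q), and O(not j) is already established, so O(q).
Premise 1, O(not w ⊃ not q), contraposes to O(q ⊃ w); with O(q) we get O(w).
Premise 3 is O(not p ⊃ not w); contrapositively O(w ⊃ p). Since O(w) holds, K gives O(p).
Premise 7, O(r ⊃ not p), contraposes to O(p ⊃ not r); with O(p) we get O(not r).
Yet premise 6 is F(not r), i.e. O(r).
We now have both O(not r) and O(r) — r is simultaneously obligatory and forbidden, violating the D-axiom.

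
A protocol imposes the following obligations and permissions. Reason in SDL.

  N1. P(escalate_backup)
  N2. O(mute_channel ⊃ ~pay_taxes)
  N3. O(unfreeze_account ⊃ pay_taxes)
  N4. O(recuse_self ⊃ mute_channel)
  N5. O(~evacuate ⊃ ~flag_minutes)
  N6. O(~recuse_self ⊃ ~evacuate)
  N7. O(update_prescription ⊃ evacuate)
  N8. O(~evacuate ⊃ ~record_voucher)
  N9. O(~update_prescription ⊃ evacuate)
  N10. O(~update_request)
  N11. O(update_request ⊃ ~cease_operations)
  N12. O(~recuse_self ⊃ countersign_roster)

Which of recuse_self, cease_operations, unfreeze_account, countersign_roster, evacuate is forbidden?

By case analysis on ~update_prescription: premise 9 gives O(~update_prescription ⊃ evacuate) and premise 7 gives O(update_prescription ⊃ evacuate), so O(evacuate) either way.
Premise 6 is O(~recuse_self ⊃ ~evacuate); contrapositively O(evacuate ⊃ recuse_self). Since O(evacuate) holds, K gives O(recuse_self).
Premise 4 is O(recuse_self ⊃ mute_channel); since O(recuse_self), deontic closure gives O(mute_channel).
Premise 2 is O(mute_channel ⊃ ~pay_taxes); since O(mute_channel), deontic closure gives O(~pay_taxes).
Premise 3, O(unfreeze_account ⊃ pay_taxes), contraposes to O(~pay_taxes ⊃ ~unfreeze_account); with O(~pay_taxes) we get O(~unfreeze_account).
So O(~unfreeze_account) holds, i.e. unfreeze_account is forbidden. None of the other listed options is forbidden under the premises.

unfreeze_account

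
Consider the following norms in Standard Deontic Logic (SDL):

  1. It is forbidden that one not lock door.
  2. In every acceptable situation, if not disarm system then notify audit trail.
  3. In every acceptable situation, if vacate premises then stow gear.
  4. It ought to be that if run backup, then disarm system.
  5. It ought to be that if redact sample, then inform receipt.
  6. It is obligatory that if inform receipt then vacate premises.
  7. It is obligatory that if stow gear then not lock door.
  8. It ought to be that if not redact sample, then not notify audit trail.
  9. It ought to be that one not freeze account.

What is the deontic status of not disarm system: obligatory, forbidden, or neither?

Forbidden

F(¬lock_door) at premise 1 means O(lock_door).
Premise 7, O(stow_gear → ¬lock_door), contraposes to O(lock_door → ¬stow_gear); with O(lock_door) we get O(¬stow_gear).
Premise 3, O(vacate_premises → stow_gear), contraposes to O(¬stow_gear → ¬vacate_premises); with O(¬stow_gear) we get O(¬vacate_premises).
The contrapositive of premise 6 (O(inform_receipt → vacate_premises)) is O(¬vacate_premises → ¬inform_receipt), and O(¬vacate_premises) is already established, so O(¬inform_receipt).
The contrapositive of premise 5 (O(redact_sample → inform_receipt)) is O(¬inform_receipt → ¬redact_sample), and O(¬inform_receipt) is already established, so O(¬redact_sample).
Premise 8 is O(¬redact_sample → ¬notify_audit_trail); since O(¬redact_sample), deontic closure gives O(¬notify_audit_trail).
The contrapositive of premise 2 (O(¬disarm_system → notify_audit_trail)) is O(¬notify_audit_trail → disarm_system), and O(¬notify_audit_trail) is already established, so O(disarm_system).
Premises 4, 9 do not contribute to this derivation.
Thus O(disarm_system), which is F(¬disarm_system): ¬disarm_system is forbidden.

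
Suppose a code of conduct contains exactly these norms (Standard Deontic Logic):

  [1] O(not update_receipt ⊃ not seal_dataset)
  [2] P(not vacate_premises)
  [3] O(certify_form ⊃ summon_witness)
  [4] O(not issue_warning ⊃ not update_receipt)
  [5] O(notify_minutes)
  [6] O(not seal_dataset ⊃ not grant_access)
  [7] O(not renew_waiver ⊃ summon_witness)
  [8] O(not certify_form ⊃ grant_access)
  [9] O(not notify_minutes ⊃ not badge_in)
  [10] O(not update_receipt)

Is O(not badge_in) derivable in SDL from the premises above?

Premise 9 is O(not notify_minutes ⊃ not badge_in), but O(not notify_minutes) is not derivable from the premises, so it does not yield O(not badge_in).
No other premise forces O(not badge_in). An ideal world satisfying every premise can still have not badge_in false, so O(not badge_in) is not derivable.

No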